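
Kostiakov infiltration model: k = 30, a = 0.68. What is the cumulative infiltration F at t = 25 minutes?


F = k * t^a = 30 * 25^0.68
F = 30 * 8.924815

267.7445 mm


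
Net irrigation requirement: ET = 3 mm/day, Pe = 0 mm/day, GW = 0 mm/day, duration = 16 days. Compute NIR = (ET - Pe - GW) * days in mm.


Daily deficit = ET - Pe - GW = 3 - 0 - 0 = 3 mm/day
NIR = 3 * 16 = 48 mm

48.0000 mm


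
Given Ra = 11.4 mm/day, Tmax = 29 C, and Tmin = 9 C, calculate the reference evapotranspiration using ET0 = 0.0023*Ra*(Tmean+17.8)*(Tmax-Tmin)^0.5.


Tmean = (Tmax + Tmin)/2 = (29 + 9)/2 = 19.0
ET0 = 0.0023 * 11.4 * (19.0 + 17.8) * sqrt(29 - 9)
ET0 = 0.0023 * 11.4 * 36.8 * 4.472136

4.3151 mm/day


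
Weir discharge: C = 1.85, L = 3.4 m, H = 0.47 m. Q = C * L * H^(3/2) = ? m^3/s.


Q = C * L * H^(3/2) = 1.85 * 3.4 * 0.47^1.5 = 1.85 * 3.4 * 0.322216

2.0267 m^3/s


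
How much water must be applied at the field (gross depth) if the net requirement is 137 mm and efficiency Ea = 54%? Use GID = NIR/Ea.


Ea = 54% = 0.54
GID = NIR / Ea = 137 / 0.54 = 253.7037 mm

253.7037 mm


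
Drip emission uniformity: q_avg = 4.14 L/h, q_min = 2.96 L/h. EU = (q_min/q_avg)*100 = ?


EU = (q_min/q_avg)*100 = (2.96/4.14)*100 = 71.4976%

71.4976 %


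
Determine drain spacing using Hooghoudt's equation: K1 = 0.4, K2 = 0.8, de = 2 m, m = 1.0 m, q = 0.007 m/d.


S^2 = 8*K2*de*m/q + 4*K1*m^2/q
S^2 = 8*0.8*2*1.0/0.007 + 4*0.4*1.0^2/0.007
S = sqrt(2057.1429)

45.3557 m


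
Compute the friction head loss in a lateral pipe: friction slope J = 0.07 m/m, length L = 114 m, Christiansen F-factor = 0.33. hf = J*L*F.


hf = J * L * F = 0.07 * 114 * 0.33 = 2.6334 m

2.6334 m


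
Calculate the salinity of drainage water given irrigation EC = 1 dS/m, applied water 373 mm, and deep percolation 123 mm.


EC_dw = EC_iw * D_iw / D_dw
EC_dw = 1 * 373 / 123
EC_dw = 373 / 123

3.0325 dS/m


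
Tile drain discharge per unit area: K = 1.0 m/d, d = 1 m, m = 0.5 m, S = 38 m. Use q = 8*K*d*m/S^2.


q = 8*K*d*m/S^2
q = 8*1.0*1*0.5/38^2
q = 4.0000 / 1444

0.0028 m/d


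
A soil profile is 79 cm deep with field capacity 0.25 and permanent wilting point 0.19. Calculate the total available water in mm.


AWC = (FC - PWP) * d * 10
AWC = (0.25 - 0.19) * 79 * 10
AWC = 0.0600 * 79 * 10

47.4000 mm


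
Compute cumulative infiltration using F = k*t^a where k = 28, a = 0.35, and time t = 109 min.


F = k * t^a = 28 * 109^0.35
F = 28 * 5.165344

144.6296 mm


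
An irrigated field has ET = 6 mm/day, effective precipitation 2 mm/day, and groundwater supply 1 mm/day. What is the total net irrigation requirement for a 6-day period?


Daily deficit = ET - Pe - GW = 6 - 2 - 1 = 3 mm/day
NIR = 3 * 6 = 18 mm

18.0000 mm


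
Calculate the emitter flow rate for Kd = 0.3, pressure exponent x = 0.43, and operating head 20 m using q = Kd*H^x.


q = Kd * H^x = 0.3 * 20^0.43 = 0.3 * 3.626126

1.0878 L/h


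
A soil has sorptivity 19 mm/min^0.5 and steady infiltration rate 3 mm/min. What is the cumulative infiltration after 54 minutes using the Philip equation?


F = S*sqrt(t) + A*t
F = 19*sqrt(54) + 3*54
F = 19*7.348469 + 162

301.6209 mm


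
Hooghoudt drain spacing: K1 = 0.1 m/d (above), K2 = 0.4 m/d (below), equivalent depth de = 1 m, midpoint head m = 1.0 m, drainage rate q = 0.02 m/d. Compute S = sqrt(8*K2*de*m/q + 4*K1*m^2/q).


S^2 = 8*K2*de*m/q + 4*K1*m^2/q
S^2 = 8*0.4*1*1.0/0.02 + 4*0.1*1.0^2/0.02
S = sqrt(180.0000)

13.4164 m


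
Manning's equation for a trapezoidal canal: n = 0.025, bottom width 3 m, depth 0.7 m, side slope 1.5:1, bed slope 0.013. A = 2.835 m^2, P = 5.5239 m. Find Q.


R = A/P = 2.835/5.5239 = 0.513224
Q = (1/0.025) * 2.835 * 0.513224^(2/3) * 0.013^0.5

8.2881 m^3/s


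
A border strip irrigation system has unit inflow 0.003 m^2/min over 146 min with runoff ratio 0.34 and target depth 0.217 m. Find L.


L = q*t/((1+r)*Z)
L = 0.003*146/((1+0.34)*0.217)
L = 0.438/0.29078

1.5063 m


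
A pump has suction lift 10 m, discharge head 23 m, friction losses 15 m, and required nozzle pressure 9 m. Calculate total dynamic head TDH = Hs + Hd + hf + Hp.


TDH = Hs + Hd + hf + Hp = 10 + 23 + 15 + 9 = 57

57 m


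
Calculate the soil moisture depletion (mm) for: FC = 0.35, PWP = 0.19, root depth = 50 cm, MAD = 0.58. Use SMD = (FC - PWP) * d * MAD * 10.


SMD = (FC - PWP) * d * MAD * 10
SMD = (0.35 - 0.19) * 50 * 0.58 * 10
SMD = 0.1600 * 50 * 0.58 * 10

46.4000 mm


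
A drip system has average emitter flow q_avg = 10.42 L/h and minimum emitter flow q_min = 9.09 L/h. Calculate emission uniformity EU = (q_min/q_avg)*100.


EU = (q_min/q_avg)*100 = (9.09/10.42)*100 = 87.2361%

87.2361 %


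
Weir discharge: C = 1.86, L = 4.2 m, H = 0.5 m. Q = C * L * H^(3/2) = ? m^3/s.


Q = C * L * H^(3/2) = 1.86 * 4.2 * 0.5^1.5 = 1.86 * 4.2 * 0.353553

2.7620 m^3/s


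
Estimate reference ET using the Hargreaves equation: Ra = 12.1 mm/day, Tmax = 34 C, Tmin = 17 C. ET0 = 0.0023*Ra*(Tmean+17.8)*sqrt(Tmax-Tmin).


Tmean = (Tmax + Tmin)/2 = (34 + 17)/2 = 25.5
ET0 = 0.0023 * 12.1 * (25.5 + 17.8) * sqrt(34 - 17)
ET0 = 0.0023 * 12.1 * 43.3 * 4.123106

4.9685 mm/day


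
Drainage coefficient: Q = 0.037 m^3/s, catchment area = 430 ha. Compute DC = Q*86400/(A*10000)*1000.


DC = Q * 86400 / (A * 10000) * 1000
DC = 0.037 * 86400 / (430 * 10000) * 1000
DC = 3196800.0000 / 4300000

0.7434 mm/day


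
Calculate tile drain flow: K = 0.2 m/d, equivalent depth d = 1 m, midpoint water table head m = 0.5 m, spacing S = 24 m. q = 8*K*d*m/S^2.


q = 8*K*d*m/S^2
q = 8*0.2*1*0.5/24^2
q = 0.8000 / 576

0.0014 m/d


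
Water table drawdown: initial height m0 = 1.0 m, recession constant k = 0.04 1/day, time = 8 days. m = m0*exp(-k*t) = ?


m = m0 * exp(-k*t)
m = 1.0 * exp(-0.04 * 8)
m = 1.0 * exp(-0.3200)

0.7261 m


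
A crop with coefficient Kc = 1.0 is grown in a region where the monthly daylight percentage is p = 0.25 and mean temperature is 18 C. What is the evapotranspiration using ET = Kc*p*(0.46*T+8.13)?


ET = Kc * p * (0.46*T + 8.13)
ET = 1.0 * 0.25 * (0.46*18 + 8.13)
ET = 1.0 * 0.25 * 16.4100

4.1025 mm/day


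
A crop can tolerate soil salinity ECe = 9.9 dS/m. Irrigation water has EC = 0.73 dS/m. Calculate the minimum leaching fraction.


LR = ECiw / (5*ECe - ECiw)
LR = 0.73 / (5*9.9 - 0.73)
LR = 0.73 / 48.7700

0.0150


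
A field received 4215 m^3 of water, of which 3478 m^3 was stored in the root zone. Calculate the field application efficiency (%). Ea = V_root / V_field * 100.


Ea = V_root / V_field * 100 = 3478 / 4215 * 100 = 82.5148%

82.5148 %


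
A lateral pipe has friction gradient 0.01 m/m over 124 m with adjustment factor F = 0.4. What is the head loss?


hf = J * L * F = 0.01 * 124 * 0.4 = 0.4960 m

0.4960 m


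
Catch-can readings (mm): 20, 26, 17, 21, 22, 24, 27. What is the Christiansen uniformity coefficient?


mean = 22.428571 mm
MAD = 2.775510 mm
CU = (1 - 2.775510/22.428571)*100

87.6251 %


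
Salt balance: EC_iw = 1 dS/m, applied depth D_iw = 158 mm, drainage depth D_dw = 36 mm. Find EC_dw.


EC_dw = EC_iw * D_iw / D_dw
EC_dw = 1 * 158 / 36
EC_dw = 158 / 36

4.3889 dS/m


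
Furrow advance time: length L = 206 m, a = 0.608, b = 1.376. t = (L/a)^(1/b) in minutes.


t = (L/a)^(1/b)
t = (206/0.608)^(1/1.376)
t = 338.815789^(1/1.376)

68.9662 min


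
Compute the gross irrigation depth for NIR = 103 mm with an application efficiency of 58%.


Ea = 58% = 0.58
GID = NIR / Ea = 103 / 0.58 = 177.5862 mm

177.5862 mm


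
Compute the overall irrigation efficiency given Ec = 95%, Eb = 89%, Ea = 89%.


Ec = 0.95, Eb = 0.89, Ea = 0.89
E = 0.95 * 0.89 * 0.89 * 100 = 75.2495%

75.2495 %


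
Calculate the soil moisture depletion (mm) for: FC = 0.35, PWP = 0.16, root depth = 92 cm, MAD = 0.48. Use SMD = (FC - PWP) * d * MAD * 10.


SMD = (FC - PWP) * d * MAD * 10
SMD = (0.35 - 0.16) * 92 * 0.48 * 10
SMD = 0.1900 * 92 * 0.48 * 10

83.9040 mm


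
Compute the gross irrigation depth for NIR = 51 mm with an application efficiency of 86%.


Ea = 86% = 0.86
GID = NIR / Ea = 51 / 0.86 = 59.3023 mm

59.3023 mm


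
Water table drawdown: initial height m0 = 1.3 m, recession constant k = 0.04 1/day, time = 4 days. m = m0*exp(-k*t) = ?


m = m0 * exp(-k*t)
m = 1.3 * exp(-0.04 * 4)
m = 1.3 * exp(-0.1600)

1.1078 m


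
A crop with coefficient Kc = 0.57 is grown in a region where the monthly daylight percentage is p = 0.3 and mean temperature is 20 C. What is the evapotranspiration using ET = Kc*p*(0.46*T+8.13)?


ET = Kc * p * (0.46*T + 8.13)
ET = 0.57 * 0.3 * (0.46*20 + 8.13)
ET = 0.57 * 0.3 * 17.3300

2.9634 mm/day


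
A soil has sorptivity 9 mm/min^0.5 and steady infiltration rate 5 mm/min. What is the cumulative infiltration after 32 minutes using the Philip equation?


F = S*sqrt(t) + A*t
F = 9*sqrt(32) + 5*32
F = 9*5.656854 + 160

210.9117 mm


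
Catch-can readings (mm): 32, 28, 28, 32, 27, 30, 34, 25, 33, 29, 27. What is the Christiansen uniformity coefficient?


mean = 29.545455 mm
MAD = 2.413223 mm
CU = (1 - 2.413223/29.545455)*100

91.8322 %


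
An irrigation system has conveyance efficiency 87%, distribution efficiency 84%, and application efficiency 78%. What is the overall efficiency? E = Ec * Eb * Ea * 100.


Ec = 0.87, Eb = 0.84, Ea = 0.78
E = 0.87 * 0.84 * 0.78 * 100 = 57.0024%

57.0024 %


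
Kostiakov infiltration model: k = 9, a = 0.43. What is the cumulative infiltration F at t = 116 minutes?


F = k * t^a = 9 * 116^0.43
F = 9 * 7.721771

69.4959 mm


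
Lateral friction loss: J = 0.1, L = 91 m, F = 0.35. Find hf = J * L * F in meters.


hf = J * L * F = 0.1 * 91 * 0.35 = 3.1850 m

3.1850 m


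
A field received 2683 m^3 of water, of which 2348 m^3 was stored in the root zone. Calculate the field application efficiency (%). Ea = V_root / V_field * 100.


Ea = V_root / V_field * 100 = 2348 / 2683 * 100 = 87.5140%

87.5140 %


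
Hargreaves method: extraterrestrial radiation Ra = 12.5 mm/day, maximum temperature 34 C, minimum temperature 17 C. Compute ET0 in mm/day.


Tmean = (Tmax + Tmin)/2 = (34 + 17)/2 = 25.5
ET0 = 0.0023 * 12.5 * (25.5 + 17.8) * sqrt(34 - 17)
ET0 = 0.0023 * 12.5 * 43.3 * 4.123106

5.1328 mm/day


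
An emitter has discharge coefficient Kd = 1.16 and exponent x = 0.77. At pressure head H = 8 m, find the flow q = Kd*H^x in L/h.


q = Kd * H^x = 1.16 * 8^0.77 = 1.16 * 4.958831

5.7522 L/h


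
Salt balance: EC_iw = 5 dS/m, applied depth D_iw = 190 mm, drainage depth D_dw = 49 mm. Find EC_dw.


EC_dw = EC_iw * D_iw / D_dw
EC_dw = 5 * 190 / 49
EC_dw = 950 / 49

19.3878 dS/m


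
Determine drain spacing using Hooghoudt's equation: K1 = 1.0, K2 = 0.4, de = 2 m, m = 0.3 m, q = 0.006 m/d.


S^2 = 8*K2*de*m/q + 4*K1*m^2/q
S^2 = 8*0.4*2*0.3/0.006 + 4*1.0*0.3^2/0.006
S = sqrt(380.0000)

19.4936 m


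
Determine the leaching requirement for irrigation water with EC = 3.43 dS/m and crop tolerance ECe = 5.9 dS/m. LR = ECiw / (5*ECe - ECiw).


LR = ECiw / (5*ECe - ECiw)
LR = 3.43 / (5*5.9 - 3.43)
LR = 3.43 / 26.0700

0.1316


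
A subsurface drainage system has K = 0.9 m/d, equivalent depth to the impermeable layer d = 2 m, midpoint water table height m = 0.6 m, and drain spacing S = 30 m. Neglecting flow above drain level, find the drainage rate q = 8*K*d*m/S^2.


q = 8*K*d*m/S^2
q = 8*0.9*2*0.6/30^2
q = 8.6400 / 900

0.0096 m/d


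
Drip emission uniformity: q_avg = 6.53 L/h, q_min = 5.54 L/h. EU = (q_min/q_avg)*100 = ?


EU = (q_min/q_avg)*100 = (5.54/6.53)*100 = 84.8392%

84.8392 %


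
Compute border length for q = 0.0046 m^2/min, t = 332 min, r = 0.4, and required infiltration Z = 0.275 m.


L = q*t/((1+r)*Z)
L = 0.0046*332/((1+0.4)*0.275)
L = 1.5272/0.385

3.9668 m


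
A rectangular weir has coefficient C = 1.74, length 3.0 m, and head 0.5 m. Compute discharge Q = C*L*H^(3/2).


Q = C * L * H^(3/2) = 1.74 * 3.0 * 0.5^1.5 = 1.74 * 3.0 * 0.353553

1.8455 m^3/s


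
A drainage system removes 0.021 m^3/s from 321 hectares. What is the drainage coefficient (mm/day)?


DC = Q * 86400 / (A * 10000) * 1000
DC = 0.021 * 86400 / (321 * 10000) * 1000
DC = 1814400.0000 / 3210000

0.5652 mm/day


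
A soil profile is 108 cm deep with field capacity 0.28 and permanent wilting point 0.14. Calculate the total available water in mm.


AWC = (FC - PWP) * d * 10
AWC = (0.28 - 0.14) * 108 * 10
AWC = 0.1400 * 108 * 10

151.2000 mm


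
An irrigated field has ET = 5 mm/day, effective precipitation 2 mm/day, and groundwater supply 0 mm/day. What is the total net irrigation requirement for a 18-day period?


Daily deficit = ET - Pe - GW = 5 - 2 - 0 = 3 mm/day
NIR = 3 * 18 = 54 mm

54.0000 mm


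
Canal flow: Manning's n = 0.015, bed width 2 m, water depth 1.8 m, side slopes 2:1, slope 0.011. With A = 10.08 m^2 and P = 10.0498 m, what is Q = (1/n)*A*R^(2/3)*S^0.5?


R = A/P = 10.08/10.0498 = 1.003005
Q = (1/0.015) * 10.08 * 1.003005^(2/3) * 0.011^0.5

70.6211 m^3/s


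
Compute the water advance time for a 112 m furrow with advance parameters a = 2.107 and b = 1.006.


t = (L/a)^(1/b)
t = (112/2.107)^(1/1.006)
t = 53.156146^(1/1.006)

51.9113 min


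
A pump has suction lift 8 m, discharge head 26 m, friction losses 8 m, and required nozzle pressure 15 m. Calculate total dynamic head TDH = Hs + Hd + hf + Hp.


TDH = Hs + Hd + hf + Hp = 8 + 26 + 8 + 15 = 57

57 m


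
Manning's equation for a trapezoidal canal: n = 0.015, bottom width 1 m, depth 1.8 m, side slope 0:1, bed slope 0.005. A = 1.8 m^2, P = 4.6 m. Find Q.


R = A/P = 1.8/4.6 = 0.391304
Q = (1/0.015) * 1.8 * 0.391304^(2/3) * 0.005^0.5

4.5395 m^3/s


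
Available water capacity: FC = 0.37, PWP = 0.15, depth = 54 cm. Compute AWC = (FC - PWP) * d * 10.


AWC = (FC - PWP) * d * 10
AWC = (0.37 - 0.15) * 54 * 10
AWC = 0.2200 * 54 * 10

118.8000 mm


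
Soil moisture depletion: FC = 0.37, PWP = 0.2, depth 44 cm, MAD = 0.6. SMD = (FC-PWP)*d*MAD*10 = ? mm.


SMD = (FC - PWP) * d * MAD * 10
SMD = (0.37 - 0.2) * 44 * 0.6 * 10
SMD = 0.1700 * 44 * 0.6 * 10

44.8800 mm


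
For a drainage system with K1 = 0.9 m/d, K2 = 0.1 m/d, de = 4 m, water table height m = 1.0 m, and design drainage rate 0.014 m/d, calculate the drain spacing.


S^2 = 8*K2*de*m/q + 4*K1*m^2/q
S^2 = 8*0.1*4*1.0/0.014 + 4*0.9*1.0^2/0.014
S = sqrt(485.7143)

22.0389 m


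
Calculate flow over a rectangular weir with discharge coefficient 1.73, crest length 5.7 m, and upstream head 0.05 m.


Q = C * L * H^(3/2) = 1.73 * 5.7 * 0.05^1.5 = 1.73 * 5.7 * 0.011180

0.1102 m^3/s


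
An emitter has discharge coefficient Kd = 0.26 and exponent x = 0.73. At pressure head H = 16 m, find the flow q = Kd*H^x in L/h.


q = Kd * H^x = 0.26 * 16^0.73 = 0.26 * 7.568461

1.9678 L/h


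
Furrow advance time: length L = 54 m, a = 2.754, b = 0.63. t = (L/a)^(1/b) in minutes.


t = (L/a)^(1/b)
t = (54/2.754)^(1/0.63)
t = 19.607843^(1/0.63)

112.5838 min


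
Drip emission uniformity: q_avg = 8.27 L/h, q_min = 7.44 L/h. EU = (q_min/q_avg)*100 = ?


EU = (q_min/q_avg)*100 = (7.44/8.27)*100 = 89.9637%

89.9637 %


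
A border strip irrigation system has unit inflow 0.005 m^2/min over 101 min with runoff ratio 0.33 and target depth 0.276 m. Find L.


L = q*t/((1+r)*Z)
L = 0.005*101/((1+0.33)*0.276)
L = 0.505/0.36708

1.3757 m


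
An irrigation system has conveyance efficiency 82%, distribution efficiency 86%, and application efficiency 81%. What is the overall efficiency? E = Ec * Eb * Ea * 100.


Ec = 0.82, Eb = 0.86, Ea = 0.81
E = 0.82 * 0.86 * 0.81 * 100 = 57.1212%

57.1212 %


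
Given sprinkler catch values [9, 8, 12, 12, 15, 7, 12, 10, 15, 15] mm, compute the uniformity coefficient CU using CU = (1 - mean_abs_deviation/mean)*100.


mean = 11.500000 mm
MAD = 2.400000 mm
CU = (1 - 2.400000/11.500000)*100

79.1304 %


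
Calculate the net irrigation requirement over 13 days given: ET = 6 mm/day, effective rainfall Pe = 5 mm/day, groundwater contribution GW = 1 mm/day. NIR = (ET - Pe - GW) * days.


Daily deficit = ET - Pe - GW = 6 - 5 - 1 = 0 mm/day
NIR = 0 * 13 = 0 mm

0 mm


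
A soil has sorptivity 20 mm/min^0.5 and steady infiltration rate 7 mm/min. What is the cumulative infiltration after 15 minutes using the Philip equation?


F = S*sqrt(t) + A*t
F = 20*sqrt(15) + 7*15
F = 20*3.872983 + 105

182.4597 mm


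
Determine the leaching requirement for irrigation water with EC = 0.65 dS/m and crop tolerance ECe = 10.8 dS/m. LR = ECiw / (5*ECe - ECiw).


LR = ECiw / (5*ECe - ECiw)
LR = 0.65 / (5*10.8 - 0.65)
LR = 0.65 / 53.3500

0.0122


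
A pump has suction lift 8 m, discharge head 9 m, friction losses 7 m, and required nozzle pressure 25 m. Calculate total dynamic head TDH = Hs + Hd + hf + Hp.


TDH = Hs + Hd + hf + Hp = 8 + 9 + 7 + 25 = 49

49 m


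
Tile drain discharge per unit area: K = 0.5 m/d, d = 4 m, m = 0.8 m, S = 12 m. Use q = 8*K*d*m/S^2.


q = 8*K*d*m/S^2
q = 8*0.5*4*0.8/12^2
q = 12.8000 / 144

0.0889 m/d


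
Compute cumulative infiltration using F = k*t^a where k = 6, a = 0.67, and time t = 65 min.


F = k * t^a = 6 * 65^0.67
F = 6 * 16.392755

98.3565 mm


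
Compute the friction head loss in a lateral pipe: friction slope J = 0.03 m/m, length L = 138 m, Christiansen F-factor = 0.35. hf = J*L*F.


hf = J * L * F = 0.03 * 138 * 0.35 = 1.4490 m

1.4490 m


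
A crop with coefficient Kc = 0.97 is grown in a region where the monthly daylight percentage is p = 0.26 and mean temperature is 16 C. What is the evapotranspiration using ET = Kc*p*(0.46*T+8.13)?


ET = Kc * p * (0.46*T + 8.13)
ET = 0.97 * 0.26 * (0.46*16 + 8.13)
ET = 0.97 * 0.26 * 15.4900

3.9066 mm/day


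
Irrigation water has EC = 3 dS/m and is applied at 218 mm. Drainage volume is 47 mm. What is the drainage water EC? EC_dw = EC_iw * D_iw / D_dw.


EC_dw = EC_iw * D_iw / D_dw
EC_dw = 3 * 218 / 47
EC_dw = 654 / 47

13.9149 dS/m


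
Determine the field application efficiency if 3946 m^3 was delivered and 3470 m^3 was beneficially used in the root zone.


Ea = V_root / V_field * 100 = 3470 / 3946 * 100 = 87.9372%

87.9372 %


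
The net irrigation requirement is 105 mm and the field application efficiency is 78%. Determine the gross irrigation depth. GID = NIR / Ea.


Ea = 78% = 0.78
GID = NIR / Ea = 105 / 0.78 = 134.6154 mm

134.6154 mm


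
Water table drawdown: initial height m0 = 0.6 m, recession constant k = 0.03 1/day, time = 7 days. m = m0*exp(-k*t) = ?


m = m0 * exp(-k*t)
m = 0.6 * exp(-0.03 * 7)
m = 0.6 * exp(-0.2100)

0.4864 m


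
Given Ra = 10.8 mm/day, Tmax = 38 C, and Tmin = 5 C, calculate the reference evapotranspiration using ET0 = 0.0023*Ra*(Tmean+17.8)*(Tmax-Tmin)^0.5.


Tmean = (Tmax + Tmin)/2 = (38 + 5)/2 = 21.5
ET0 = 0.0023 * 10.8 * (21.5 + 17.8) * sqrt(38 - 5)
ET0 = 0.0023 * 10.8 * 39.3 * 5.744563

5.6079 mm/day


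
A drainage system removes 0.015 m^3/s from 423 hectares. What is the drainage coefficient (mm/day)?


DC = Q * 86400 / (A * 10000) * 1000
DC = 0.015 * 86400 / (423 * 10000) * 1000
DC = 1296000.0000 / 4230000

0.3064 mm/day


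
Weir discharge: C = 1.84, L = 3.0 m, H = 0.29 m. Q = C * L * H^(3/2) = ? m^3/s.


Q = C * L * H^(3/2) = 1.84 * 3.0 * 0.29^1.5 = 1.84 * 3.0 * 0.156170

0.8621 m^3/s


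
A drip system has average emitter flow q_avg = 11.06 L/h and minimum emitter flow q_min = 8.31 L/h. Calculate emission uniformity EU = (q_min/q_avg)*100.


EU = (q_min/q_avg)*100 = (8.31/11.06)*100 = 75.1356%

75.1356 %


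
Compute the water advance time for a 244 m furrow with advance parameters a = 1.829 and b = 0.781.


t = (L/a)^(1/b)
t = (244/1.829)^(1/0.781)
t = 133.406233^(1/0.781)

526.1338 min


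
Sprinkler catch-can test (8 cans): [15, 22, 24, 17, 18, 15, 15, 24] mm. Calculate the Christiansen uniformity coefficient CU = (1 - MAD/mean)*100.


mean = 18.750000 mm
MAD = 3.437500 mm
CU = (1 - 3.437500/18.750000)*100

81.6667 %


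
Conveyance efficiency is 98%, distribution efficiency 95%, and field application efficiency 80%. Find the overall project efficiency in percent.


Ec = 0.98, Eb = 0.95, Ea = 0.8
E = 0.98 * 0.95 * 0.8 * 100 = 74.4800%

74.4800 %


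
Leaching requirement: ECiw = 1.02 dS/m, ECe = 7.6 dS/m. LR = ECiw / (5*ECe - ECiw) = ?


LR = ECiw / (5*ECe - ECiw)
LR = 1.02 / (5*7.6 - 1.02)
LR = 1.02 / 36.9800

0.0276


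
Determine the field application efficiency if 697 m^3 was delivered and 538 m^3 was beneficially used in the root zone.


Ea = V_root / V_field * 100 = 538 / 697 * 100 = 77.1879%

77.1879 %


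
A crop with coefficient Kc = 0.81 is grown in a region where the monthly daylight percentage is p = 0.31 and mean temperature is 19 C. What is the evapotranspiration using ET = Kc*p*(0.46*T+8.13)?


ET = Kc * p * (0.46*T + 8.13)
ET = 0.81 * 0.31 * (0.46*19 + 8.13)
ET = 0.81 * 0.31 * 16.8700

4.2361 mm/day


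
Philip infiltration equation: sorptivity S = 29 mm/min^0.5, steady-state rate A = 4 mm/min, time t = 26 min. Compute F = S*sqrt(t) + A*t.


F = S*sqrt(t) + A*t
F = 29*sqrt(26) + 4*26
F = 29*5.099020 + 104

251.8716 mm


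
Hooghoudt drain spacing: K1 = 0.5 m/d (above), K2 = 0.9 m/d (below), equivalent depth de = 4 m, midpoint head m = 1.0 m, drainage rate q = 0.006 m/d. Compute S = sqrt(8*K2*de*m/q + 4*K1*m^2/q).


S^2 = 8*K2*de*m/q + 4*K1*m^2/q
S^2 = 8*0.9*4*1.0/0.006 + 4*0.5*1.0^2/0.006
S = sqrt(5133.3333)

71.6473 m


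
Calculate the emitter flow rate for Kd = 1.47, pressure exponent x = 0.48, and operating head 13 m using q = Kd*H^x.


q = Kd * H^x = 1.47 * 13^0.48 = 1.47 * 3.425254

5.0351 L/h


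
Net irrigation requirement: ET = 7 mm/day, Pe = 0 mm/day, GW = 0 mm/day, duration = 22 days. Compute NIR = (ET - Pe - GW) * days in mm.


Daily deficit = ET - Pe - GW = 7 - 0 - 0 = 7 mm/day
NIR = 7 * 22 = 154 mm

154.0000 mm


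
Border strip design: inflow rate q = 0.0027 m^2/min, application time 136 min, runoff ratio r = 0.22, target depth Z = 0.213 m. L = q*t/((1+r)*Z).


L = q*t/((1+r)*Z)
L = 0.0027*136/((1+0.22)*0.213)
L = 0.3672/0.25986

1.4131 m


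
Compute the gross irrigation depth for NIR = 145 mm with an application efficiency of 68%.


Ea = 68% = 0.68
GID = NIR / Ea = 145 / 0.68 = 213.2353 mm

213.2353 mm


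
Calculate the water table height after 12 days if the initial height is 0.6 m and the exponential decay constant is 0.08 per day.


m = m0 * exp(-k*t)
m = 0.6 * exp(-0.08 * 12)
m = 0.6 * exp(-0.9600)

0.2297 m


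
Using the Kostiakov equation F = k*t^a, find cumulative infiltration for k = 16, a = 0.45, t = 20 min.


F = k * t^a = 16 * 20^0.45
F = 16 * 3.850025

61.6004 mm


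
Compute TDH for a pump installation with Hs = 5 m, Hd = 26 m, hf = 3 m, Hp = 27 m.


TDH = Hs + Hd + hf + Hp = 5 + 26 + 3 + 27 = 61

61 m


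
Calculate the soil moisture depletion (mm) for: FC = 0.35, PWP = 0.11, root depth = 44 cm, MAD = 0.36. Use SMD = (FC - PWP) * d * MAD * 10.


SMD = (FC - PWP) * d * MAD * 10
SMD = (0.35 - 0.11) * 44 * 0.36 * 10
SMD = 0.2400 * 44 * 0.36 * 10

38.0160 mm


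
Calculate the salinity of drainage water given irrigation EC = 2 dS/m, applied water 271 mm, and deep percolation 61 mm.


EC_dw = EC_iw * D_iw / D_dw
EC_dw = 2 * 271 / 61
EC_dw = 542 / 61

8.8852 dS/m


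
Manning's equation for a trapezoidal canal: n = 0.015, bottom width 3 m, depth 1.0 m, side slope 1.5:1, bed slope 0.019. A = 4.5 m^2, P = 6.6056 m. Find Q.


R = A/P = 4.5/6.6056 = 0.681240
Q = (1/0.015) * 4.5 * 0.681240^(2/3) * 0.019^0.5

32.0158 m^3/s


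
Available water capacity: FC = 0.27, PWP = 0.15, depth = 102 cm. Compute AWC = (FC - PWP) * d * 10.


AWC = (FC - PWP) * d * 10
AWC = (0.27 - 0.15) * 102 * 10
AWC = 0.1200 * 102 * 10

122.4000 mm


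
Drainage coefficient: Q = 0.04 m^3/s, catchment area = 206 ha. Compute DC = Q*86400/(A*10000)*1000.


DC = Q * 86400 / (A * 10000) * 1000
DC = 0.04 * 86400 / (206 * 10000) * 1000
DC = 3456000.0000 / 2060000

1.6777 mm/day


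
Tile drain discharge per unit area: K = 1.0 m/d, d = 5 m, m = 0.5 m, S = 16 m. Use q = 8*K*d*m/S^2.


q = 8*K*d*m/S^2
q = 8*1.0*5*0.5/16^2
q = 20.0000 / 256

0.0781 m/d


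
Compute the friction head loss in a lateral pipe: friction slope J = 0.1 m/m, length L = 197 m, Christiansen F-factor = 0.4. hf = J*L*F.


hf = J * L * F = 0.1 * 197 * 0.4 = 7.8800 m

7.8800 m


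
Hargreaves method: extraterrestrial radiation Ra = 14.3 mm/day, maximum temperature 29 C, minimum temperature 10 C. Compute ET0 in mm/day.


Tmean = (Tmax + Tmin)/2 = (29 + 10)/2 = 19.5
ET0 = 0.0023 * 14.3 * (19.5 + 17.8) * sqrt(29 - 10)
ET0 = 0.0023 * 14.3 * 37.3 * 4.358899

5.3475 mm/day


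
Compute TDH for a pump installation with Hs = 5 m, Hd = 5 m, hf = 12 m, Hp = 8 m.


TDH = Hs + Hd + hf + Hp = 5 + 5 + 12 + 8 = 30

30 m


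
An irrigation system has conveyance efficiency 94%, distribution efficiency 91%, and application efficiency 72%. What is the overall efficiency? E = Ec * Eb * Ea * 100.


Ec = 0.94, Eb = 0.91, Ea = 0.72
E = 0.94 * 0.91 * 0.72 * 100 = 61.5888%

61.5888 %


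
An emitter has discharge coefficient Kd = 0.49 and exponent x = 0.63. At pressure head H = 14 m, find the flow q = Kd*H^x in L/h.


q = Kd * H^x = 0.49 * 14^0.63 = 0.49 * 5.273035

2.5838 L/h


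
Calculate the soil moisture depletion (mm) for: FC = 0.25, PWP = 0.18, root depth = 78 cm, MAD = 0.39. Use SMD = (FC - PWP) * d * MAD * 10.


SMD = (FC - PWP) * d * MAD * 10
SMD = (0.25 - 0.18) * 78 * 0.39 * 10
SMD = 0.0700 * 78 * 0.39 * 10

21.2940 mm


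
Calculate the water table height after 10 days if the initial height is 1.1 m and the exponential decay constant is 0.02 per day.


m = m0 * exp(-k*t)
m = 1.1 * exp(-0.02 * 10)
m = 1.1 * exp(-0.2000)

0.9006 m


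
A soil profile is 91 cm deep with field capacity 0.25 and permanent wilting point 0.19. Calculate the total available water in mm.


AWC = (FC - PWP) * d * 10
AWC = (0.25 - 0.19) * 91 * 10
AWC = 0.0600 * 91 * 10

54.6000 mm


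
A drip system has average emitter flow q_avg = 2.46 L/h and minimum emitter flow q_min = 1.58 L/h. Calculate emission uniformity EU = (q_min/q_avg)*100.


EU = (q_min/q_avg)*100 = (1.58/2.46)*100 = 64.2276%

64.2276 %


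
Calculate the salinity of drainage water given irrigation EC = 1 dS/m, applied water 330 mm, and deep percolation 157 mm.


EC_dw = EC_iw * D_iw / D_dw
EC_dw = 1 * 330 / 157
EC_dw = 330 / 157

2.1019 dS/m


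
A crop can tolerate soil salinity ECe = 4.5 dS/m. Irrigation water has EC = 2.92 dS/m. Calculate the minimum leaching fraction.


LR = ECiw / (5*ECe - ECiw)
LR = 2.92 / (5*4.5 - 2.92)
LR = 2.92 / 19.5800

0.1491


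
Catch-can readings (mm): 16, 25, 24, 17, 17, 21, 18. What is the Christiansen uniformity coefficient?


mean = 19.714286 mm
MAD = 3.102041 mm
CU = (1 - 3.102041/19.714286)*100

84.2650 %


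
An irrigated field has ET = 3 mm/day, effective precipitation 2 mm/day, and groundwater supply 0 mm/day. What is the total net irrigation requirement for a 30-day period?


Daily deficit = ET - Pe - GW = 3 - 2 - 0 = 1 mm/day
NIR = 1 * 30 = 30 mm

30.0000 mm


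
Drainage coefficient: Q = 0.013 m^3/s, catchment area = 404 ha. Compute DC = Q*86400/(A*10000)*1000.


DC = Q * 86400 / (A * 10000) * 1000
DC = 0.013 * 86400 / (404 * 10000) * 1000
DC = 1123200.0000 / 4040000

0.2780 mm/day


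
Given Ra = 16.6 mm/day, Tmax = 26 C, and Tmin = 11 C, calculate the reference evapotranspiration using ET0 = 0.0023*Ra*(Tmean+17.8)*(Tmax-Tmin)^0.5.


Tmean = (Tmax + Tmin)/2 = (26 + 11)/2 = 18.5
ET0 = 0.0023 * 16.6 * (18.5 + 17.8) * sqrt(26 - 11)
ET0 = 0.0023 * 16.6 * 36.3 * 3.872983

5.3677 mm/day


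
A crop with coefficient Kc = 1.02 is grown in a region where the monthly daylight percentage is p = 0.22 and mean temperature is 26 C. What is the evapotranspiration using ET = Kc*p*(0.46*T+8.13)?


ET = Kc * p * (0.46*T + 8.13)
ET = 1.02 * 0.22 * (0.46*26 + 8.13)
ET = 1.02 * 0.22 * 20.0900

4.5082 mm/day


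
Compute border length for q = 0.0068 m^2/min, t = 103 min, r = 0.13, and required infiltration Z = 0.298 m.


L = q*t/((1+r)*Z)
L = 0.0068*103/((1+0.13)*0.298)
L = 0.7004/0.33674

2.0799 m


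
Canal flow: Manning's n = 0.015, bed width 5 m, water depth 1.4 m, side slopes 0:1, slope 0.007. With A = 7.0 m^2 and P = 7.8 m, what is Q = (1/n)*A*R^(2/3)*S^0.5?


R = A/P = 7.0/7.8 = 0.897436
Q = (1/0.015) * 7.0 * 0.897436^(2/3) * 0.007^0.5

36.3266 m^3/s


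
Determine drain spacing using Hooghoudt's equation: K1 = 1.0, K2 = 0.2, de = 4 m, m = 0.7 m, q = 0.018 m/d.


S^2 = 8*K2*de*m/q + 4*K1*m^2/q
S^2 = 8*0.2*4*0.7/0.018 + 4*1.0*0.7^2/0.018
S = sqrt(357.7778)

18.9150 m


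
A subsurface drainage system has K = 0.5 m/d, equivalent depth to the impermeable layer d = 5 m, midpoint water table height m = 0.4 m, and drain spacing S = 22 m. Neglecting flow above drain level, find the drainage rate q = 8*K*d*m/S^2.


q = 8*K*d*m/S^2
q = 8*0.5*5*0.4/22^2
q = 8.0000 / 484

0.0165 m/d


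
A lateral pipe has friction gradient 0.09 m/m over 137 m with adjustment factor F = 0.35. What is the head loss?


hf = J * L * F = 0.09 * 137 * 0.35 = 4.3155 m

4.3155 m


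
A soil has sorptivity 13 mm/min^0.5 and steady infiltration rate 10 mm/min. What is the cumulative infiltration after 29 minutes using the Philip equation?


F = S*sqrt(t) + A*t
F = 13*sqrt(29) + 10*29
F = 13*5.385165 + 290

360.0071 mm


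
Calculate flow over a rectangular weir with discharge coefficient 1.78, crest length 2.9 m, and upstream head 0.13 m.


Q = C * L * H^(3/2) = 1.78 * 2.9 * 0.13^1.5 = 1.78 * 2.9 * 0.046872

0.2420 m^3/s


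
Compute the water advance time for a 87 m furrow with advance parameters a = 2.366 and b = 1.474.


t = (L/a)^(1/b)
t = (87/2.366)^(1/1.474)
t = 36.770921^(1/1.474)

11.5366 min


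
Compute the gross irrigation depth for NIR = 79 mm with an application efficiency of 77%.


Ea = 77% = 0.77
GID = NIR / Ea = 79 / 0.77 = 102.5974 mm

102.5974 mm


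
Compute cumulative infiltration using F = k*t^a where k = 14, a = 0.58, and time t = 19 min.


F = k * t^a = 14 * 19^0.58
F = 14 * 5.516671

77.2334 mm


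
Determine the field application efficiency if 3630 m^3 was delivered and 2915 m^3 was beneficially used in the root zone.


Ea = V_root / V_field * 100 = 2915 / 3630 * 100 = 80.3030%

80.3030 %


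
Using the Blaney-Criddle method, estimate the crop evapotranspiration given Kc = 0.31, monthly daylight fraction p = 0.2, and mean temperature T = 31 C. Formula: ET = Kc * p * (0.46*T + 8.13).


ET = Kc * p * (0.46*T + 8.13)
ET = 0.31 * 0.2 * (0.46*31 + 8.13)
ET = 0.31 * 0.2 * 22.3900

1.3882 mm/day


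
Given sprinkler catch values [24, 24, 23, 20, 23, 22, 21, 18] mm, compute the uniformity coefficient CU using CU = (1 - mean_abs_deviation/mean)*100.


mean = 21.875000 mm
MAD = 1.656250 mm
CU = (1 - 1.656250/21.875000)*100

92.4286 %


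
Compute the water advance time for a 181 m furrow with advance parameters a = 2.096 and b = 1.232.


t = (L/a)^(1/b)
t = (181/2.096)^(1/1.232)
t = 86.354962^(1/1.232)

37.2960 min


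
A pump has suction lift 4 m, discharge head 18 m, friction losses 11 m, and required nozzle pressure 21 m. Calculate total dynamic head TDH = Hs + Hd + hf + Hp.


TDH = Hs + Hd + hf + Hp = 4 + 18 + 11 + 21 = 54

54 m


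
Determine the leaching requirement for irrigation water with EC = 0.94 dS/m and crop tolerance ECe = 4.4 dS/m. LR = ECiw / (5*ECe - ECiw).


LR = ECiw / (5*ECe - ECiw)
LR = 0.94 / (5*4.4 - 0.94)
LR = 0.94 / 21.0600

0.0446


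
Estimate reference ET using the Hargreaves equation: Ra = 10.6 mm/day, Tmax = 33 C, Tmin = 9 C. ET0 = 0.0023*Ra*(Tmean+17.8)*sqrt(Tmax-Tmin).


Tmean = (Tmax + Tmin)/2 = (33 + 9)/2 = 21.0
ET0 = 0.0023 * 10.6 * (21.0 + 17.8) * sqrt(33 - 9)
ET0 = 0.0023 * 10.6 * 38.8 * 4.898979

4.6342 mm/day


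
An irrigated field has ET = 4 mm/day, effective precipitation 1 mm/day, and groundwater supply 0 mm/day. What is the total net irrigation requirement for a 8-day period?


Daily deficit = ET - Pe - GW = 4 - 1 - 0 = 3 mm/day
NIR = 3 * 8 = 24 mm

24.0000 mm


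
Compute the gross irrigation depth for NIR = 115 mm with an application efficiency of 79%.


Ea = 79% = 0.79
GID = NIR / Ea = 115 / 0.79 = 145.5696 mm

145.5696 mm


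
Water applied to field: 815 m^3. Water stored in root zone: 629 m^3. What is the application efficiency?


Ea = V_root / V_field * 100 = 629 / 815 * 100 = 77.1779%

77.1779 %


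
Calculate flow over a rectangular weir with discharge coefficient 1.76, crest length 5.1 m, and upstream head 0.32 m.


Q = C * L * H^(3/2) = 1.76 * 5.1 * 0.32^1.5 = 1.76 * 5.1 * 0.181019

1.6248 m^3/s


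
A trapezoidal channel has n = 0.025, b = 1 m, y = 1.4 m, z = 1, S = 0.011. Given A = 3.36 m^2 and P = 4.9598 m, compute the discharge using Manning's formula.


R = A/P = 3.36/4.9598 = 0.677447
Q = (1/0.025) * 3.36 * 0.677447^(2/3) * 0.011^0.5

10.8729 m^3/s


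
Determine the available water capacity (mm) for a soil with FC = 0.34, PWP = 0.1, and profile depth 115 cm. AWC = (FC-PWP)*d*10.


AWC = (FC - PWP) * d * 10
AWC = (0.34 - 0.1) * 115 * 10
AWC = 0.2400 * 115 * 10

276.0000 mm


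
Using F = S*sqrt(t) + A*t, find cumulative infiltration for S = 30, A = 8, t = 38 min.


F = S*sqrt(t) + A*t
F = 30*sqrt(38) + 8*38
F = 30*6.164414 + 304

488.9324 mm


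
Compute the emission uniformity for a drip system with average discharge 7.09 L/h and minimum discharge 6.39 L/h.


EU = (q_min/q_avg)*100 = (6.39/7.09)*100 = 90.1269%

90.1269 %


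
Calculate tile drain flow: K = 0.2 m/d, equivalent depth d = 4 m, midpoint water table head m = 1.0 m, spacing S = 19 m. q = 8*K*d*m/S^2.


q = 8*K*d*m/S^2
q = 8*0.2*4*1.0/19^2
q = 6.4000 / 361

0.0177 m/d


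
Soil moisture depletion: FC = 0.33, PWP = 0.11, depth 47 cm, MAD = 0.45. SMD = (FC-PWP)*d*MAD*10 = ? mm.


SMD = (FC - PWP) * d * MAD * 10
SMD = (0.33 - 0.11) * 47 * 0.45 * 10
SMD = 0.2200 * 47 * 0.45 * 10

46.5300 mm


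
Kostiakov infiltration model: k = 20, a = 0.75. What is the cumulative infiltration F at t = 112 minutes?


F = k * t^a = 20 * 112^0.75
F = 20 * 34.428137

688.5627 mm


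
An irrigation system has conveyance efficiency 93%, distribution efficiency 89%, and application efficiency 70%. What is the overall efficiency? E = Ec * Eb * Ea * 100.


Ec = 0.93, Eb = 0.89, Ea = 0.7
E = 0.93 * 0.89 * 0.7 * 100 = 57.9390%

57.9390 %


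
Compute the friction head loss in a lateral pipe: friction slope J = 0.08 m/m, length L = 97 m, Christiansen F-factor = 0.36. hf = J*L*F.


hf = J * L * F = 0.08 * 97 * 0.36 = 2.7936 m

2.7936 m


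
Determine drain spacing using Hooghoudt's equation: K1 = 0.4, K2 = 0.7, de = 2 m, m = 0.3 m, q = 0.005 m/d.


S^2 = 8*K2*de*m/q + 4*K1*m^2/q
S^2 = 8*0.7*2*0.3/0.005 + 4*0.4*0.3^2/0.005
S = sqrt(700.8000)

26.4726 m


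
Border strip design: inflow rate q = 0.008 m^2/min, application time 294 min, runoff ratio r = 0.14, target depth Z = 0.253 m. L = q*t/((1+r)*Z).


L = q*t/((1+r)*Z)
L = 0.008*294/((1+0.14)*0.253)
L = 2.352/0.28842

8.1548 m


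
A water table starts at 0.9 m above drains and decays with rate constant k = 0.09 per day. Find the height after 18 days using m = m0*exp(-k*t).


m = m0 * exp(-k*t)
m = 0.9 * exp(-0.09 * 18)
m = 0.9 * exp(-1.6200)

0.1781 m


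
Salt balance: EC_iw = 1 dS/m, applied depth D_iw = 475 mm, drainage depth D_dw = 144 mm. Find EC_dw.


EC_dw = EC_iw * D_iw / D_dw
EC_dw = 1 * 475 / 144
EC_dw = 475 / 144

3.2986 dS/m


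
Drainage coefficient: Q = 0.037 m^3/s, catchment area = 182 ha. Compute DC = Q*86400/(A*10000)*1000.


DC = Q * 86400 / (A * 10000) * 1000
DC = 0.037 * 86400 / (182 * 10000) * 1000
DC = 3196800.0000 / 1820000

1.7565 mm/day


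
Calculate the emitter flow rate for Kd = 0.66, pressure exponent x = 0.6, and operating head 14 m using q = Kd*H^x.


q = Kd * H^x = 0.66 * 14^0.6 = 0.66 * 4.871658

3.2153 L/h


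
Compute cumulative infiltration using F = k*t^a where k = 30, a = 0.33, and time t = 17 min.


F = k * t^a = 30 * 17^0.33
F = 30 * 2.547113

76.4134 mm


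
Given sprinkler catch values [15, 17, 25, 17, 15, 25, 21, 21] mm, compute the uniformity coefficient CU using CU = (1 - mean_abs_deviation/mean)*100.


mean = 19.500000 mm
MAD = 3.500000 mm
CU = (1 - 3.500000/19.500000)*100

82.0513 %


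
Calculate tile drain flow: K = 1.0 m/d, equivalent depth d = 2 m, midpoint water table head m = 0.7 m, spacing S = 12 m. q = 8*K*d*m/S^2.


q = 8*K*d*m/S^2
q = 8*1.0*2*0.7/12^2
q = 11.2000 / 144

0.0778 m/d


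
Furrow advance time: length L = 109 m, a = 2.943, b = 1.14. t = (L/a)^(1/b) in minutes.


t = (L/a)^(1/b)
t = (109/2.943)^(1/1.14)
t = 37.037037^(1/1.14)

23.7682 min


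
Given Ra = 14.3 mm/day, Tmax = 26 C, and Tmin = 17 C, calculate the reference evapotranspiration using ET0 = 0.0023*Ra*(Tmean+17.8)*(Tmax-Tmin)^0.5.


Tmean = (Tmax + Tmin)/2 = (26 + 17)/2 = 21.5
ET0 = 0.0023 * 14.3 * (21.5 + 17.8) * sqrt(26 - 17)
ET0 = 0.0023 * 14.3 * 39.3 * 3.000000

3.8777 mm/day


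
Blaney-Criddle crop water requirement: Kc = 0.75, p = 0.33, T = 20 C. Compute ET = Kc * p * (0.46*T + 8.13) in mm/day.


ET = Kc * p * (0.46*T + 8.13)
ET = 0.75 * 0.33 * (0.46*20 + 8.13)
ET = 0.75 * 0.33 * 17.3300

4.2892 mm/day


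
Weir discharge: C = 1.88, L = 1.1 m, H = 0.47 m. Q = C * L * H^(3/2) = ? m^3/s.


Q = C * L * H^(3/2) = 1.88 * 1.1 * 0.47^1.5 = 1.88 * 1.1 * 0.322216

0.6663 m^3/s


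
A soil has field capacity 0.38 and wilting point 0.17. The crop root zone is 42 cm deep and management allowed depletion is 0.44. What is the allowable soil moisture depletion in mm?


SMD = (FC - PWP) * d * MAD * 10
SMD = (0.38 - 0.17) * 42 * 0.44 * 10
SMD = 0.2100 * 42 * 0.44 * 10

38.8080 mm


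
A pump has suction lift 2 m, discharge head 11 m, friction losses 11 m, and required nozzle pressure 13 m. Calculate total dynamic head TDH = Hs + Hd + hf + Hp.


TDH = Hs + Hd + hf + Hp = 2 + 11 + 11 + 13 = 37

37 m


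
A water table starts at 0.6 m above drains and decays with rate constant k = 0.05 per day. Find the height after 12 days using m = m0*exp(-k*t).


m = m0 * exp(-k*t)
m = 0.6 * exp(-0.05 * 12)
m = 0.6 * exp(-0.6000)

0.3293 m


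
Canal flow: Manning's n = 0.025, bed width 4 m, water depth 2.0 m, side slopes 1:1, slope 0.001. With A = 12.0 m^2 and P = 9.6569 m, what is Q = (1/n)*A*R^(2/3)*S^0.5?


R = A/P = 12.0/9.6569 = 1.242635
Q = (1/0.025) * 12.0 * 1.242635^(2/3) * 0.001^0.5

17.5443 m^3/s


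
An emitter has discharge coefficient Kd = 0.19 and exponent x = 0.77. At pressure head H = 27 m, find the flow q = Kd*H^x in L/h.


q = Kd * H^x = 0.19 * 27^0.77 = 0.19 * 12.651735

2.4038 L/h


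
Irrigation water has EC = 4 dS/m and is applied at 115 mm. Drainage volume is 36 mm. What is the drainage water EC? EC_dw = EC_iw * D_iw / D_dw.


EC_dw = EC_iw * D_iw / D_dw
EC_dw = 4 * 115 / 36
EC_dw = 460 / 36

12.7778 dS/m


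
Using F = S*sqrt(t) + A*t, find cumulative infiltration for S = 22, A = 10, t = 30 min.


F = S*sqrt(t) + A*t
F = 22*sqrt(30) + 10*30
F = 22*5.477226 + 300

420.4990 mm


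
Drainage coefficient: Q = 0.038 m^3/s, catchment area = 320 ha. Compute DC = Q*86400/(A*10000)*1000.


DC = Q * 86400 / (A * 10000) * 1000
DC = 0.038 * 86400 / (320 * 10000) * 1000
DC = 3283200.0000 / 3200000

1.0260 mm/day


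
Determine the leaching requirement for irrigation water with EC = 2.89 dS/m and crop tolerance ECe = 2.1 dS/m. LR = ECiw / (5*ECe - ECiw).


LR = ECiw / (5*ECe - ECiw)
LR = 2.89 / (5*2.1 - 2.89)
LR = 2.89 / 7.6100

0.3798
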